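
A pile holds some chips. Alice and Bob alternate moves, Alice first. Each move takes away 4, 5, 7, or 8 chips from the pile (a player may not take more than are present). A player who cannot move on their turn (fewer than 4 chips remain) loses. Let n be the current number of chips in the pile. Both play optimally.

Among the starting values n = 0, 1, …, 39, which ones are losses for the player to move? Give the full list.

Classify positions by backward induction: terminal positions (no move available) are L. From any other position, the mover wins iff some move reaches an L.
n=0: no move → L
n=1: no move → L
n=2: no move → L
n=3: no move → L
n=4: can move to 0, which is L ⇒ W
n=5: can move to 1, which is L ⇒ W
n=6: can move to 2, which is L ⇒ W
n=7: can move to 3, which is L ⇒ W
n=8: can move to 3, which is L ⇒ W
n=9: can move to 2, which is L ⇒ W
n=10: can move to 3, which is L ⇒ W
n=11: can move to 3, which is L ⇒ W
n=12: moves to 8(W), 7(W), 5(W), 4(W); every one is W ⇒ L
n=13: moves to 9(W), 8(W), 6(W), 5(W); every one is W ⇒ L
n=14: moves to 10(W), 9(W), 7(W), 6(W); every one is W ⇒ L
n=15: moves to 11(W), 10(W), 8(W), 7(W); every one is W ⇒ L
n=16: can move to 12, which is L ⇒ W
n=17: can move to 13, which is L ⇒ W
n=18: can move to 14, which is L ⇒ W
n=19: can move to 15, which is L ⇒ W
n=20: can move to 15, which is L ⇒ W
n=21: can move to 14, which is L ⇒ W
n=22: can move to 15, which is L ⇒ W
n=23: can move to 15, which is L ⇒ W
n=24: moves to 20(W), 19(W), 17(W), 16(W); every one is W ⇒ L
n=25: moves to 21(W), 20(W), 18(W), 17(W); every one is W ⇒ L
n=26: moves to 22(W), 21(W), 19(W), 18(W); every one is W ⇒ L
n=27: moves to 23(W), 22(W), 20(W), 19(W); every one is W ⇒ L
n=28: can move to 24, which is L ⇒ W
n=29: can move to 25, which is L ⇒ W
n=30: can move to 26, which is L ⇒ W
n=31: can move to 27, which is L ⇒ W
n=32: can move to 27, which is L ⇒ W
n=33: can move to 26, which is L ⇒ W
n=34: can move to 27, which is L ⇒ W
n=35: can move to 27, which is L ⇒ W
n=36: moves to 32(W), 31(W), 29(W), 28(W); every one is W ⇒ L
n=37: moves to 33(W), 32(W), 30(W), 29(W); every one is W ⇒ L
n=38: moves to 34(W), 33(W), 31(W), 30(W); every one is W ⇒ L
n=39: moves to 35(W), 34(W), 32(W), 31(W); every one is W ⇒ L
The losing starting values of n are exactly the entries labelled L in this table (16 of them).

0, 1, 2, 3, 12, 13, 14, 15, 24, 25, 26, 27, 36, 37, 38, 39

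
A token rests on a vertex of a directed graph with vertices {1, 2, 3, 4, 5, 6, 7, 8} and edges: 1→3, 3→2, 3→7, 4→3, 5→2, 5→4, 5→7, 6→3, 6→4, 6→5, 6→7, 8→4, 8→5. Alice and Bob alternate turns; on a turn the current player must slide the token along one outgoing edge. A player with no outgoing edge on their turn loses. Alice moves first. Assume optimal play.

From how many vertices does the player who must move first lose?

Classify positions by backward induction: terminal positions (no move available) are L. From any other position, the mover wins iff some move reaches an L.
Every edge goes from a vertex to one that appears earlier in the order 7, 2, 3, 4, 5, 1, 6, 8, so processing vertices in that order labels each vertex after all of its successors.
7: no outgoing edge → L
2: no outgoing edge → L
3: reaches L-position 2 → W
4: only reaches 3(W), which is W → L
5: reaches L-position 4 → W
1: only reaches 3(W), which is W → L
6: reaches L-position 4 → W
8: reaches L-position 4 → W
The L vertices are 1, 2, 4, 7; that is 4 in all.

4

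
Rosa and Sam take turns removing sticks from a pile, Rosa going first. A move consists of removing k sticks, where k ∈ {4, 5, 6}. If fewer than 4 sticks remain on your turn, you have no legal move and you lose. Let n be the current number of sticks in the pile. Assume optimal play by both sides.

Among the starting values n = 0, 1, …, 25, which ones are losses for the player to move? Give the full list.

Positions with no move are L. A position that does have a move is losing for the player to move precisely when every available move leads to a winning position for the opponent. Fill in the labels:
n=0: no move → L
n=1: no move → L
n=2: no move → L
n=3: no move → L
n=4: reaches L-position 0 → W
n=5: reaches L-position 1 → W
n=6: reaches L-position 2 → W
n=7: reaches L-position 3 → W
n=8: reaches L-position 3 → W
n=9: reaches L-position 3 → W
n=10: only reaches 6(W), 5(W), 4(W), all W → L
n=11: only reaches 7(W), 6(W), 5(W), all W → L
n=12: only reaches 8(W), 7(W), 6(W), all W → L
n=13: only reaches 9(W), 8(W), 7(W), all W → L
n=14: reaches L-position 10 → W
n=15: reaches L-position 11 → W
n=16: reaches L-position 12 → W
n=17: reaches L-position 13 → W
n=18: reaches L-position 13 → W
n=19: reaches L-position 13 → W
n=20: only reaches 16(W), 15(W), 14(W), all W → L
n=21: only reaches 17(W), 16(W), 15(W), all W → L
n=22: only reaches 18(W), 17(W), 16(W), all W → L
n=23: only reaches 19(W), 18(W), 17(W), all W → L
n=24: reaches L-position 20 → W
n=25: reaches L-position 21 → W
Reading off the rows marked L gives the requested list; there are 12 such values of n.

0, 1, 2, 3, 10, 11, 12, 13, 20, 21, 22, 23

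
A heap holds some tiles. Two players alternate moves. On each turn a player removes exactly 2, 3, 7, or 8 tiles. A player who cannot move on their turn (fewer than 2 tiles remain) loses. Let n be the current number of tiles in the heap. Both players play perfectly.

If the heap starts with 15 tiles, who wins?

Work bottom-up. With no move the player to move loses. Otherwise the position is W if at least one move leads to an L position for the opponent, and L if every move leads to a W.
n=0: no move → L
n=1: no move → L
n=2: can move to 0, which is L ⇒ W
n=3: can move to 1, which is L ⇒ W
n=4: can move to 1, which is L ⇒ W
n=5: moves to 3(W), 2(W); every one is W ⇒ L
n=6: moves to 4(W), 3(W); every one is W ⇒ L
n=7: can move to 5, which is L ⇒ W
n=8: can move to 6, which is L ⇒ W
n=9: can move to 6, which is L ⇒ W
n=10: moves to 8(W), 7(W), 3(W), 2(W); every one is W ⇒ L
n=11: moves to 9(W), 8(W), 4(W), 3(W); every one is W ⇒ L
n=12: can move to 10, which is L ⇒ W
n=13: can move to 11, which is L ⇒ W
n=14: can move to 11, which is L ⇒ W
n=15: moves to 13(W), 12(W), 8(W), 7(W); every one is W ⇒ L
The starting position 15 is L: whatever the player to move does, the opponent receives a W position.

The second player wins.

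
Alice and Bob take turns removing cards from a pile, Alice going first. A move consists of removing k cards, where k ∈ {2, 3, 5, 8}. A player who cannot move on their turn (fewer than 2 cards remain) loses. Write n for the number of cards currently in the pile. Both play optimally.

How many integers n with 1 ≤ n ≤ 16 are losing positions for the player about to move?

3

Use the standard recursion: the mover loses at a terminal position; elsewhere, the mover wins exactly when some move hands the opponent an L position.
n=0: no move → L
n=1: no move → L
n=2: W (go to 0, an L position)
n=3: W (go to 1, an L position)
n=4: W (go to 1, an L position)
n=5: W (go to 0, an L position)
n=6: W (go to 1, an L position)
n=7: L (options 5(W), 4(W), 2(W) are all W)
n=8: W (go to 0, an L position)
n=9: W (go to 7, an L position)
n=10: W (go to 7, an L position)
n=11: L (options 9(W), 8(W), 6(W), 3(W) are all W)
n=12: W (go to 7, an L position)
n=13: W (go to 11, an L position)
n=14: W (go to 11, an L position)
n=15: W (go to 7, an L position)
n=16: W (go to 11, an L position)
L entries with 1 ≤ n ≤ 16 (n=0 is outside the asked range and is not counted): n = 1, 7, 11; that makes 3.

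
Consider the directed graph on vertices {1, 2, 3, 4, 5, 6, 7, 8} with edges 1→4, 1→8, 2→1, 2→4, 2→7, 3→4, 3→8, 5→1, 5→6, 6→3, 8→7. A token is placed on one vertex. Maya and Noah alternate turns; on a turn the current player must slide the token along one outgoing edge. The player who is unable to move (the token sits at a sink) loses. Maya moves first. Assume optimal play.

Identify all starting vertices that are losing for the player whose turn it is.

Build the W/L table. Terminal = L. A non-terminal position is W if it has a move to some L; otherwise it is L.
Every edge goes from a vertex to one that appears earlier in the order 4, 7, 8, 1, 2, 3, 6, 5, so processing vertices in that order labels each vertex after all of its successors.
4: no outgoing edge → L
7: no outgoing edge → L
8: reaches L-position 7 → W
1: reaches L-position 4 → W
2: reaches L-position 7 → W
3: reaches L-position 4 → W
6: only reaches 3(W), which is W → L
5: reaches L-position 6 → W
The losing starting vertices are exactly the entries labelled L in this table (3 of them).

4, 6, 7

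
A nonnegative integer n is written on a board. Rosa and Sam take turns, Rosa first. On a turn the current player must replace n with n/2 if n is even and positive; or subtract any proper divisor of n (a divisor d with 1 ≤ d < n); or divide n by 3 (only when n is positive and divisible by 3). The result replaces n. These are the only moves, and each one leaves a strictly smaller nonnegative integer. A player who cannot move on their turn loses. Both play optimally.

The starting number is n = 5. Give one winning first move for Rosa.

Move to 4.

Work bottom-up. With no move the player to move loses. Otherwise the position is W if at least one move leads to an L position for the opponent, and L if every move leads to a W.
n=0: no move → L
n=1: no move → L
n=2: reaches L-position 1 → W
n=3: reaches L-position 1 → W
n=4: only reaches 2(W), 3(W), all W → L
n=5: reaches L-position 4 → W
From 5, the L positions reachable in one move are: 4.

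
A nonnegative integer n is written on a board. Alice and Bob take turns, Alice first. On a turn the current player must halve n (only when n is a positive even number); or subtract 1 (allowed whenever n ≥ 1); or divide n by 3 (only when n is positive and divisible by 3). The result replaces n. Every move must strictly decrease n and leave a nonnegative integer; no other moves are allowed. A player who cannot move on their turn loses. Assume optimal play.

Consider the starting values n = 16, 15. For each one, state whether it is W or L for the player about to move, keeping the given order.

Work bottom-up. With no move the player to move loses. Otherwise the position is W if at least one move leads to an L position for the opponent, and L if every move leads to a W.
n=0: no move → L
n=1: reaches L-position 0 → W
n=2: only reaches 1(W), which is W → L
n=3: reaches L-position 2 → W
n=4: reaches L-position 2 → W
n=5: only reaches 4(W), which is W → L
n=6: reaches L-position 2 → W
n=7: only reaches 6(W), which is W → L
n=8: reaches L-position 7 → W
n=9: only reaches 3(W), 8(W), all W → L
n=10: reaches L-position 5 → W
n=11: only reaches 10(W), which is W → L
n=12: reaches L-position 11 → W
n=13: only reaches 12(W), which is W → L
n=14: reaches L-position 7 → W
n=15: reaches L-position 5 → W
n=16: only reaches 8(W), 15(W), all W → L

16: L, 15: W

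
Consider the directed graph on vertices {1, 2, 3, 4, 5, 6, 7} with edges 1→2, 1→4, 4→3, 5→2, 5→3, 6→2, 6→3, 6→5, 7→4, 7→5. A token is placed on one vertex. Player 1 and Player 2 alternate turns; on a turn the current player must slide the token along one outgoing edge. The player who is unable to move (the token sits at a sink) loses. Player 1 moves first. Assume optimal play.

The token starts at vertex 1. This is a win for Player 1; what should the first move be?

Move to 2.

Compute win/loss labels from the base case upward. A position with no move is L. Any other position is W if it can reach an L in one move, else L.
Every edge goes from a vertex to one that appears earlier in the order 2, 3, 4, 5, 7, 6, 1, so processing vertices in that order labels each vertex after all of its successors.
2: no outgoing edge → L
3: no outgoing edge → L
4: reaches L-position 3 → W
5: reaches L-position 3 → W
7: only reaches 5(W), 4(W), all W → L
6: reaches L-position 3 → W
1: reaches L-position 2 → W
From 1, the L positions reachable in one move are: 2.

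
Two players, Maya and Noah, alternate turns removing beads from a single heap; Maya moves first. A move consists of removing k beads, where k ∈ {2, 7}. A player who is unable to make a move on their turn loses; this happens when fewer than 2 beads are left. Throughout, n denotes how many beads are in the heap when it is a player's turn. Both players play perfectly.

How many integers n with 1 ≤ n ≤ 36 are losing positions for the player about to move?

Build the W/L table. Terminal = L. A non-terminal position is W if it has a move to some L; otherwise it is L.
n=0: no move → L
n=1: no move → L
n=2: reaches L-position 0 → W
n=3: reaches L-position 1 → W
n=4: only reaches 2(W), which is W → L
n=5: only reaches 3(W), which is W → L
n=6: reaches L-position 4 → W
n=7: reaches L-position 5 → W
n=8: reaches L-position 1 → W
n=9: only reaches 7(W), 2(W), all W → L
n=10: only reaches 8(W), 3(W), all W → L
n=11: reaches L-position 9 → W
n=12: reaches L-position 10 → W
n=13: only reaches 11(W), 6(W), all W → L
n=14: only reaches 12(W), 7(W), all W → L
n=15: reaches L-position 13 → W
n=16: reaches L-position 14 → W
n=17: reaches L-position 10 → W
n=18: only reaches 16(W), 11(W), all W → L
n=19: only reaches 17(W), 12(W), all W → L
n=20: reaches L-position 18 → W
n=21: reaches L-position 19 → W
n=22: only reaches 20(W), 15(W), all W → L
n=23: only reaches 21(W), 16(W), all W → L
n=24: reaches L-position 22 → W
n=25: reaches L-position 23 → W
n=26: reaches L-position 19 → W
n=27: only reaches 25(W), 20(W), all W → L
n=28: only reaches 26(W), 21(W), all W → L
n=29: reaches L-position 27 → W
n=30: reaches L-position 28 → W
n=31: only reaches 29(W), 24(W), all W → L
n=32: only reaches 30(W), 25(W), all W → L
n=33: reaches L-position 31 → W
n=34: reaches L-position 32 → W
n=35: reaches L-position 28 → W
n=36: only reaches 34(W), 29(W), all W → L
L entries with 1 ≤ n ≤ 36 (n=0 is outside the asked range and is not counted): n = 1, 4, 5, 9, 10, 13, 14, 18, 19, 22, 23, 27, 28, 31, 32, 36; that makes 16.

16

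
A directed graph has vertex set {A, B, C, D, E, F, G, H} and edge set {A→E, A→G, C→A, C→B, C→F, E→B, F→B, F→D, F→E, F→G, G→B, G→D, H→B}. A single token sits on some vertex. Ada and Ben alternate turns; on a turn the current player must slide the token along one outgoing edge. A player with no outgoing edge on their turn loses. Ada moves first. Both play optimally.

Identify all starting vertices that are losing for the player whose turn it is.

Compute win/loss labels from the base case upward. A position with no move is L. Any other position is W if it can reach an L in one move, else L.
Every edge goes from a vertex to one that appears earlier in the order B, D, E, G, F, A, C, H, so processing vertices in that order labels each vertex after all of its successors.
B: no outgoing edge → L
D: no outgoing edge → L
E: W (go to B, an L position)
G: W (go to D, an L position)
F: W (go to D, an L position)
A: L (options G(W), E(W) are all W)
C: W (go to A, an L position)
H: W (go to B, an L position)
Reading off the rows marked L gives the requested list; there are 3 such vertices.

A, B, D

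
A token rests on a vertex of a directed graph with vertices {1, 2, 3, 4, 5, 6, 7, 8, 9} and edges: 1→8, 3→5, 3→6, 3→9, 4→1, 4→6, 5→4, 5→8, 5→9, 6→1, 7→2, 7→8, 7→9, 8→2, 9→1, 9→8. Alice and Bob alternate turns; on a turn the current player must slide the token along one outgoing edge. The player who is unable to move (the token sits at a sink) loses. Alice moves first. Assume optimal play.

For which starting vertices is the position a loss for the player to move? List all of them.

Positions with no move are L. A position that does have a move is losing for the player to move precisely when every available move leads to a winning position for the opponent. Fill in the labels:
Every edge goes from a vertex to one that appears earlier in the order 2, 8, 1, 9, 6, 4, 5, 3, 7, so processing vertices in that order labels each vertex after all of its successors.
2: no outgoing edge → L
8: →2(L), so W
1: →8(W) only, which is W, so L
9: →1(L), so W
6: →1(L), so W
4: →1(L), so W
5: →4(W), 9(W), 8(W) — all W, so L
3: →5(L), so W
7: →2(L), so W
Reading off the rows marked L gives the requested list; there are 3 such vertices.

1, 2, 5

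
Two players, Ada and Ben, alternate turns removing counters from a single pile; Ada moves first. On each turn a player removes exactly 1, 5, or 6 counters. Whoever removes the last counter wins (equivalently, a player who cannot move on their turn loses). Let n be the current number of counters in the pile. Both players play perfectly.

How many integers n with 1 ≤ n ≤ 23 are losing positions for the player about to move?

6

Build the W/L table. Terminal = L. A non-terminal position is W if it has a move to some L; otherwise it is L.
n=0: no move → L
n=1: →0(L), so W
n=2: →1(W) only, which is W, so L
n=3: →2(L), so W
n=4: →3(W) only, which is W, so L
n=5: →4(L), so W
n=6: →0(L), so W
n=7: →2(L), so W
n=8: →2(L), so W
n=9: →4(L), so W
n=10: →4(L), so W
n=11: →10(W), 6(W), 5(W) — all W, so L
n=12: →11(L), so W
n=13: →12(W), 8(W), 7(W) — all W, so L
n=14: →13(L), so W
n=15: →14(W), 10(W), 9(W) — all W, so L
n=16: →15(L), so W
n=17: →11(L), so W
n=18: →13(L), so W
n=19: →13(L), so W
n=20: →15(L), so W
n=21: →15(L), so W
n=22: →21(W), 17(W), 16(W) — all W, so L
n=23: →22(L), so W
L entries with 1 ≤ n ≤ 23 (n=0 is outside the asked range and is not counted): n = 2, 4, 11, 13, 15, 22; that makes 6.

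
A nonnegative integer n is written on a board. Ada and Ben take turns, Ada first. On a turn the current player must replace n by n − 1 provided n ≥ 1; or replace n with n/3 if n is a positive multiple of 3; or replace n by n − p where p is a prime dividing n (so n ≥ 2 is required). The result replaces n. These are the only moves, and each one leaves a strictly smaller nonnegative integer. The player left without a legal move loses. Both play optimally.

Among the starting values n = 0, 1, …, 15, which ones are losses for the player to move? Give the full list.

0, 4, 8, 14

Label each position W (a win for the player to move) or L (a loss). A position with no legal move is L; any other position is W exactly when some move reaches an L, and L when every move reaches a W.
n=0: no move → L
n=1: →0(L), so W
n=2: →0(L), so W
n=3: →0(L), so W
n=4: →2(W), 3(W) — all W, so L
n=5: →0(L), so W
n=6: →4(L), so W
n=7: →0(L), so W
n=8: →6(W), 7(W) — all W, so L
n=9: →8(L), so W
n=10: →8(L), so W
n=11: →0(L), so W
n=12: →4(L), so W
n=13: →0(L), so W
n=14: →7(W), 12(W), 13(W) — all W, so L
n=15: →14(L), so W
Reading off the rows marked L gives the requested list; there are 4 such values of n.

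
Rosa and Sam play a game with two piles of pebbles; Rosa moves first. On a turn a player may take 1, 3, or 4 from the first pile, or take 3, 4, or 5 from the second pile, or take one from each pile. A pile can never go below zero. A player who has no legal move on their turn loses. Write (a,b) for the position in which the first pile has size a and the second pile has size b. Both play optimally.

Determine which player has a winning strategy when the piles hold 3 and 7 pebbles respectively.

Rosa wins.

Compute win/loss labels from the base case upward. A position with no move is L. Any other position is W if it can reach an L in one move, else L.
No move ever increases a pile, so every position that can arise here has a ≤ 3 and b ≤ 7; it is enough to label the cells with 0 ≤ a ≤ 3 and 0 ≤ b ≤ 7.
Every move lowers a or b (never raises either), so fill the grid row by row in increasing a, and left to right within a row: each cell's successors are then already labelled.
      b=0  b=1  b=2  b=3  b=4  b=5  b=6  b=7
a=0:    L    L    L    W    W    W    W    W
a=1:    W    W    W    W    L    L    L    W
a=2:    L    L    L    W    W    W    W    W
a=3:    W    W    W    W    L    L    L    W
Cells with no legal move (terminal, hence L): (0,0), (0,1), (0,2).
The remaining L cells, each justified by listing all of its moves:
(1,4): L (options (0,4)(W), (1,1)(W), (1,0)(W), (0,3)(W) are all W)
(1,5): L (options (0,5)(W), (1,2)(W), (1,1)(W), (1,0)(W), (0,4)(W) are all W)
(1,6): L (options (0,6)(W), (1,3)(W), (1,2)(W), (1,1)(W), (0,5)(W) are all W)
(2,0): L (sole option (1,0)(W) is W)
(2,1): L (options (1,1)(W), (1,0)(W) are all W)
(2,2): L (options (1,2)(W), (1,1)(W) are all W)
(3,4): L (options (2,4)(W), (0,4)(W), (3,1)(W), (3,0)(W), (2,3)(W) are all W)
(3,5): L (options (2,5)(W), (0,5)(W), (3,2)(W), (3,1)(W), (3,0)(W), (2,4)(W) are all W)
(3,6): L (options (2,6)(W), (0,6)(W), (3,3)(W), (3,2)(W), (3,1)(W), (2,5)(W) are all W)
Every other cell has at least one move into one of the L cells above, so it is W.
From (3,7) Rosa can move to (3,4), reaching an L position.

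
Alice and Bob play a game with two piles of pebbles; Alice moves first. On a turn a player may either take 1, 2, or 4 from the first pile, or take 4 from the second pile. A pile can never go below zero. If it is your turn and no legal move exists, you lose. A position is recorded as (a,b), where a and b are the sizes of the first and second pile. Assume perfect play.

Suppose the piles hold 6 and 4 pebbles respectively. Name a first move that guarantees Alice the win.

Compute win/loss labels from the base case upward. A position with no move is L. Any other position is W if it can reach an L in one move, else L.
No move ever increases a pile, so every position that can arise here has a ≤ 6 and b ≤ 4; it is enough to label the cells with 0 ≤ a ≤ 6 and 0 ≤ b ≤ 4.
Every move lowers a or b (never raises either), so fill the grid row by row in increasing a, and left to right within a row: each cell's successors are then already labelled.
      b=0  b=1  b=2  b=3  b=4
a=0:    L    L    L    L    W
a=1:    W    W    W    W    L
a=2:    W    W    W    W    W
a=3:    L    L    L    L    W
a=4:    W    W    W    W    L
a=5:    W    W    W    W    W
a=6:    L    L    L    L    W
Cells with no legal move (terminal, hence L): (0,0), (0,1), (0,2), (0,3).
The remaining L cells, each justified by listing all of its moves:
(1,4): moves to (0,4)(W), (1,0)(W); every one is W ⇒ L
(3,0): moves to (2,0)(W), (1,0)(W); every one is W ⇒ L
(3,1): moves to (2,1)(W), (1,1)(W); every one is W ⇒ L
(3,2): moves to (2,2)(W), (1,2)(W); every one is W ⇒ L
(3,3): moves to (2,3)(W), (1,3)(W); every one is W ⇒ L
(4,4): moves to (3,4)(W), (2,4)(W), (0,4)(W), (4,0)(W); every one is W ⇒ L
(6,0): moves to (5,0)(W), (4,0)(W), (2,0)(W); every one is W ⇒ L
(6,1): moves to (5,1)(W), (4,1)(W), (2,1)(W); every one is W ⇒ L
(6,2): moves to (5,2)(W), (4,2)(W), (2,2)(W); every one is W ⇒ L
(6,3): moves to (5,3)(W), (4,3)(W), (2,3)(W); every one is W ⇒ L
Every other cell has at least one move into one of the L cells above, so it is W.
From (6,4), the L positions reachable in one move are: (4,4), (6,0). Any move reaching one of these is winning.

Move to (4,4).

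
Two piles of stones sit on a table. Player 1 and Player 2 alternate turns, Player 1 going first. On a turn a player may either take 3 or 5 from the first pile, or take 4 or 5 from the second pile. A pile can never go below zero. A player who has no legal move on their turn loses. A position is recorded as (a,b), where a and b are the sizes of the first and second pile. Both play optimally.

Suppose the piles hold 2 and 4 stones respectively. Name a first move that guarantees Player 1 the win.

Move to (2,0).

Compute win/loss labels from the base case upward. A position with no move is L. Any other position is W if it can reach an L in one move, else L.
No move ever increases a pile, so every position that can arise here has a ≤ 2 and b ≤ 4; it is enough to label the cells with 0 ≤ a ≤ 2 and 0 ≤ b ≤ 4.
Every move lowers a or b (never raises either), so fill the grid row by row in increasing a, and left to right within a row: each cell's successors are then already labelled.
      b=0  b=1  b=2  b=3  b=4
a=0:    L    L    L    L    W
a=1:    L    L    L    L    W
a=2:    L    L    L    L    W
Cells with no legal move (terminal, hence L): (0,0), (0,1), (0,2), (0,3), (1,0), (1,1), (1,2), (1,3), (2,0), (2,1), (2,2), (2,3).
Every other cell has at least one move into one of the L cells above, so it is W.
From (2,4), the L positions reachable in one move are: (2,0).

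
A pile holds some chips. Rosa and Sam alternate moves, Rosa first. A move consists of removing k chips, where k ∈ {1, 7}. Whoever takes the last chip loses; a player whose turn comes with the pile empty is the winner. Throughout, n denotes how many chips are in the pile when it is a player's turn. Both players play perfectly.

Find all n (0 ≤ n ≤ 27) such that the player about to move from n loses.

1, 3, 5, 7, 9, 11, 13, 15, 17, 19, 21, 23, 25, 27

Build the W/L table. Terminal = W. A non-terminal position is W if it has a move to some L; otherwise it is L.
n=0: no move; the opponent has just taken the last chip and therefore loses → W
n=1: only reaches 0(W), which is W → L
n=2: reaches L-position 1 → W
n=3: only reaches 2(W), which is W → L
n=4: reaches L-position 3 → W
n=5: only reaches 4(W), which is W → L
n=6: reaches L-position 5 → W
n=7: only reaches 6(W), 0(W), all W → L
n=8: reaches L-position 7 → W
n=9: only reaches 8(W), 2(W), all W → L
n=10: reaches L-position 9 → W
n=11: only reaches 10(W), 4(W), all W → L
n=12: reaches L-position 11 → W
n=13: only reaches 12(W), 6(W), all W → L
n=14: reaches L-position 13 → W
n=15: only reaches 14(W), 8(W), all W → L
n=16: reaches L-position 15 → W
n=17: only reaches 16(W), 10(W), all W → L
n=18: reaches L-position 17 → W
n=19: only reaches 18(W), 12(W), all W → L
n=20: reaches L-position 19 → W
n=21: only reaches 20(W), 14(W), all W → L
n=22: reaches L-position 21 → W
n=23: only reaches 22(W), 16(W), all W → L
n=24: reaches L-position 23 → W
n=25: only reaches 24(W), 18(W), all W → L
n=26: reaches L-position 25 → W
n=27: only reaches 26(W), 20(W), all W → L
The losing starting values of n are exactly the entries labelled L in this table (14 of them).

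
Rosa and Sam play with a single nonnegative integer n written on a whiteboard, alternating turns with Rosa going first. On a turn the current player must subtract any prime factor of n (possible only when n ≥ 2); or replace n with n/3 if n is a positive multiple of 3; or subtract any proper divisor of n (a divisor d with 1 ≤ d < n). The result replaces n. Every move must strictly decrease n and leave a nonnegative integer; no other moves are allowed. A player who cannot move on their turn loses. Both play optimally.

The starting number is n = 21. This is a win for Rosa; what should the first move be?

Use the standard recursion: the mover loses at a terminal position; elsewhere, the mover wins exactly when some move hands the opponent an L position.
n=0: no move → L
n=1: no move → L
n=2: can move to 0, which is L ⇒ W
n=3: can move to 0, which is L ⇒ W
n=4: moves to 2(W), 3(W); every one is W ⇒ L
n=5: can move to 0, which is L ⇒ W
n=6: can move to 4, which is L ⇒ W
n=7: can move to 0, which is L ⇒ W
n=8: can move to 4, which is L ⇒ W
n=9: moves to 3(W), 6(W), 8(W); every one is W ⇒ L
n=10: can move to 9, which is L ⇒ W
n=11: can move to 0, which is L ⇒ W
n=12: can move to 4, which is L ⇒ W
n=13: can move to 0, which is L ⇒ W
n=14: moves to 7(W), 12(W), 13(W); every one is W ⇒ L
n=15: can move to 14, which is L ⇒ W
n=16: can move to 14, which is L ⇒ W
n=17: can move to 0, which is L ⇒ W
n=18: can move to 9, which is L ⇒ W
n=19: can move to 0, which is L ⇒ W
n=20: moves to 10(W), 15(W), 16(W), 18(W), 19(W); every one is W ⇒ L
n=21: can move to 14, which is L ⇒ W
From 21, the L positions reachable in one move are: 14, 20. Any move reaching one of these is winning.

Move to 14.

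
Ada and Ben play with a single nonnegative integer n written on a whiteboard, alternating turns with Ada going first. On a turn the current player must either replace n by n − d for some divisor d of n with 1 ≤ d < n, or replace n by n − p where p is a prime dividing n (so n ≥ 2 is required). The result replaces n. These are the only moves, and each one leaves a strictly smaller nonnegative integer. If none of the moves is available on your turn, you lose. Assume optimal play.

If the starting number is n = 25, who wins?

Ada wins.

Work bottom-up. With no move the player to move loses. Otherwise the position is W if at least one move leads to an L position for the opponent, and L if every move leads to a W.
n=0: no move → L
n=1: no move → L
n=2: reaches L-position 0 → W
n=3: reaches L-position 0 → W
n=4: only reaches 2(W), 3(W), all W → L
n=5: reaches L-position 0 → W
n=6: reaches L-position 4 → W
n=7: reaches L-position 0 → W
n=8: reaches L-position 4 → W
n=9: only reaches 6(W), 8(W), all W → L
n=10: reaches L-position 9 → W
n=11: reaches L-position 0 → W
n=12: reaches L-position 9 → W
n=13: reaches L-position 0 → W
n=14: only reaches 7(W), 12(W), 13(W), all W → L
n=15: reaches L-position 14 → W
n=16: reaches L-position 14 → W
n=17: reaches L-position 0 → W
n=18: reaches L-position 9 → W
n=19: reaches L-position 0 → W
n=20: only reaches 10(W), 15(W), 16(W), 18(W), 19(W), all W → L
n=21: reaches L-position 14 → W
n=22: reaches L-position 20 → W
n=23: reaches L-position 0 → W
n=24: reaches L-position 20 → W
n=25: reaches L-position 20 → W
From 25 Ada can move to 20, reaching an L position.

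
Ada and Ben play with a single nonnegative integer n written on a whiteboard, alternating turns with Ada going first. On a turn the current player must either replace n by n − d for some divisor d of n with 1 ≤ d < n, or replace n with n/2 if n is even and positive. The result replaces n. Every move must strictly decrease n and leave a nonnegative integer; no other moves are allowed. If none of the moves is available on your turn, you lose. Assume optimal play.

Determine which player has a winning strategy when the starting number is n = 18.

Ada wins.

Use the standard recursion: the mover loses at a terminal position; elsewhere, the mover wins exactly when some move hands the opponent an L position.
n=0: no move → L
n=1: no move → L
n=2: reaches L-position 1 → W
n=3: only reaches 2(W), which is W → L
n=4: reaches L-position 3 → W
n=5: only reaches 4(W), which is W → L
n=6: reaches L-position 3 → W
n=7: only reaches 6(W), which is W → L
n=8: reaches L-position 7 → W
n=9: only reaches 6(W), 8(W), all W → L
n=10: reaches L-position 5 → W
n=11: only reaches 10(W), which is W → L
n=12: reaches L-position 9 → W
n=13: only reaches 12(W), which is W → L
n=14: reaches L-position 7 → W
n=15: only reaches 10(W), 12(W), 14(W), all W → L
n=16: reaches L-position 15 → W
n=17: only reaches 16(W), which is W → L
n=18: reaches L-position 9 → W
From 18 Ada can move to 9, reaching an L position.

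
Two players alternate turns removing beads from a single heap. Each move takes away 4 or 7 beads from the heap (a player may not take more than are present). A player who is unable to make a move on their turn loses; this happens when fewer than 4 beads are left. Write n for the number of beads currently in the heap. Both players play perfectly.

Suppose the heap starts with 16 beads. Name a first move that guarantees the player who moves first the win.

Compute win/loss labels from the base case upward. A position with no move is L. Any other position is W if it can reach an L in one move, else L.
n=0: no move → L
n=1: no move → L
n=2: no move → L
n=3: no move → L
n=4: can move to 0, which is L ⇒ W
n=5: can move to 1, which is L ⇒ W
n=6: can move to 2, which is L ⇒ W
n=7: can move to 3, which is L ⇒ W
n=8: can move to 1, which is L ⇒ W
n=9: can move to 2, which is L ⇒ W
n=10: can move to 3, which is L ⇒ W
n=11: moves to 7(W), 4(W); every one is W ⇒ L
n=12: moves to 8(W), 5(W); every one is W ⇒ L
n=13: moves to 9(W), 6(W); every one is W ⇒ L
n=14: moves to 10(W), 7(W); every one is W ⇒ L
n=15: can move to 11, which is L ⇒ W
n=16: can move to 12, which is L ⇒ W
From 16, the L positions reachable in one move are: 12.

Remove 4, leaving 12.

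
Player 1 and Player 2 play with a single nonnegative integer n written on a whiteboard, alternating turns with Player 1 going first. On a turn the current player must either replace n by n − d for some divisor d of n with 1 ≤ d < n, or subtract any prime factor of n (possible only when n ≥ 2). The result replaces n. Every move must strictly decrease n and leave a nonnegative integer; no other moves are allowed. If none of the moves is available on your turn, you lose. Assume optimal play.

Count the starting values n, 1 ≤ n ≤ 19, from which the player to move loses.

4

Use the standard recursion: the mover loses at a terminal position; elsewhere, the mover wins exactly when some move hands the opponent an L position.
n=0: no move → L
n=1: no move → L
n=2: can move to 0, which is L ⇒ W
n=3: can move to 0, which is L ⇒ W
n=4: moves to 2(W), 3(W); every one is W ⇒ L
n=5: can move to 0, which is L ⇒ W
n=6: can move to 4, which is L ⇒ W
n=7: can move to 0, which is L ⇒ W
n=8: can move to 4, which is L ⇒ W
n=9: moves to 6(W), 8(W); every one is W ⇒ L
n=10: can move to 9, which is L ⇒ W
n=11: can move to 0, which is L ⇒ W
n=12: can move to 9, which is L ⇒ W
n=13: can move to 0, which is L ⇒ W
n=14: moves to 7(W), 12(W), 13(W); every one is W ⇒ L
n=15: can move to 14, which is L ⇒ W
n=16: can move to 14, which is L ⇒ W
n=17: can move to 0, which is L ⇒ W
n=18: can move to 9, which is L ⇒ W
n=19: can move to 0, which is L ⇒ W
L entries with 1 ≤ n ≤ 19 (n=0 is outside the asked range and is not counted): n = 1, 4, 9, 14; that makes 4.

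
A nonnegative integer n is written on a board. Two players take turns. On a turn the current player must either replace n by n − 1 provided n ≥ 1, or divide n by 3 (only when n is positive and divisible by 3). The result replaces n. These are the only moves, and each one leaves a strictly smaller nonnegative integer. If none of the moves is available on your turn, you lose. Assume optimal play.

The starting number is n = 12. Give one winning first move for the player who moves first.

Classify positions by backward induction: terminal positions (no move available) are L. From any other position, the mover wins iff some move reaches an L.
n=0: no move → L
n=1: can move to 0, which is L ⇒ W
n=2: the only move is to 1(W), a W ⇒ L
n=3: can move to 2, which is L ⇒ W
n=4: the only move is to 3(W), a W ⇒ L
n=5: can move to 4, which is L ⇒ W
n=6: can move to 2, which is L ⇒ W
n=7: the only move is to 6(W), a W ⇒ L
n=8: can move to 7, which is L ⇒ W
n=9: moves to 3(W), 8(W); every one is W ⇒ L
n=10: can move to 9, which is L ⇒ W
n=11: the only move is to 10(W), a W ⇒ L
n=12: can move to 4, which is L ⇒ W
From 12, the L positions reachable in one move are: 4, 11. Any move reaching one of these is winning.

Move to 4.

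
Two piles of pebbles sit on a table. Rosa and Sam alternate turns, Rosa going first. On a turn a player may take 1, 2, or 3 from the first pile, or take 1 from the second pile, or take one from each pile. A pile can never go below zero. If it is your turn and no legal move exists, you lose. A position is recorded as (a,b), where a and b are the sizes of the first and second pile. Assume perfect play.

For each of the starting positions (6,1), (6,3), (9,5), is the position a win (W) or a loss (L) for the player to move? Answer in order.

(6,1): L, (6,3): L, (9,5): W

Label each position W (a win for the player to move) or L (a loss). A position with no legal move is L; any other position is W exactly when some move reaches an L, and L when every move reaches a W.
No move ever increases a pile, so every position that can arise here has a ≤ 9 and b ≤ 5; it is enough to label the cells with 0 ≤ a ≤ 9 and 0 ≤ b ≤ 5.
Every move lowers a or b (never raises either), so fill the grid row by row in increasing a, and left to right within a row: each cell's successors are then already labelled.
      b=0  b=1  b=2  b=3  b=4  b=5
a=0:    L    W    L    W    L    W
a=1:    W    W    W    W    W    W
a=2:    W    L    W    L    W    L
a=3:    W    W    W    W    W    W
a=4:    L    W    L    W    L    W
a=5:    W    W    W    W    W    W
a=6:    W    L    W    L    W    L
a=7:    W    W    W    W    W    W
a=8:    L    W    L    W    L    W
a=9:    W    W    W    W    W    W
Cells with no legal move (terminal, hence L): (0,0).
The remaining L cells, each justified by listing all of its moves:
(0,2): →(0,1)(W) only, which is W, so L
(0,4): →(0,3)(W) only, which is W, so L
(2,1): →(1,1)(W), (0,1)(W), (2,0)(W), (1,0)(W) — all W, so L
(2,3): →(1,3)(W), (0,3)(W), (2,2)(W), (1,2)(W) — all W, so L
(2,5): →(1,5)(W), (0,5)(W), (2,4)(W), (1,4)(W) — all W, so L
(4,0): →(3,0)(W), (2,0)(W), (1,0)(W) — all W, so L
(4,2): →(3,2)(W), (2,2)(W), (1,2)(W), (4,1)(W), (3,1)(W) — all W, so L
(4,4): →(3,4)(W), (2,4)(W), (1,4)(W), (4,3)(W), (3,3)(W) — all W, so L
(6,1): →(5,1)(W), (4,1)(W), (3,1)(W), (6,0)(W), (5,0)(W) — all W, so L
(6,3): →(5,3)(W), (4,3)(W), (3,3)(W), (6,2)(W), (5,2)(W) — all W, so L
(6,5): →(5,5)(W), (4,5)(W), (3,5)(W), (6,4)(W), (5,4)(W) — all W, so L
(8,0): →(7,0)(W), (6,0)(W), (5,0)(W) — all W, so L
(8,2): →(7,2)(W), (6,2)(W), (5,2)(W), (8,1)(W), (7,1)(W) — all W, so L
(8,4): →(7,4)(W), (6,4)(W), (5,4)(W), (8,3)(W), (7,3)(W) — all W, so L
Every other cell has at least one move into one of the L cells above, so it is W.
(6,1): one of the L cells justified above, so L
(6,3): one of the L cells justified above, so L
(9,5): the move to (6,5) reaches an L cell, so W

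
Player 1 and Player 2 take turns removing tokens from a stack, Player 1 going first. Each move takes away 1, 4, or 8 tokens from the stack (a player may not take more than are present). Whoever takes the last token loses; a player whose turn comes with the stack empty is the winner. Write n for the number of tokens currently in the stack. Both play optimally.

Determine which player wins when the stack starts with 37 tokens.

Player 2 wins.

Positions with no move are W. A position that does have a move is losing for the player to move precisely when every available move leads to a winning position for the opponent. Fill in the labels:
n=0: no move; the opponent has just taken the last token and therefore loses → W
n=1: L (sole option 0(W) is W)
n=2: W (go to 1, an L position)
n=3: L (sole option 2(W) is W)
n=4: W (go to 3, an L position)
n=5: W (go to 1, an L position)
n=6: L (options 5(W), 2(W) are all W)
n=7: W (go to 6, an L position)
n=8: L (options 7(W), 4(W), 0(W) are all W)
n=9: W (go to 8, an L position)
n=10: W (go to 6, an L position)
n=11: W (go to 3, an L position)
n=12: W (go to 8, an L position)
n=13: L (options 12(W), 9(W), 5(W) are all W)
n=14: W (go to 13, an L position)
n=15: L (options 14(W), 11(W), 7(W) are all W)
n=16: W (go to 15, an L position)
n=17: W (go to 13, an L position)
n=18: L (options 17(W), 14(W), 10(W) are all W)
n=19: W (go to 18, an L position)
n=20: L (options 19(W), 16(W), 12(W) are all W)
n=21: W (go to 20, an L position)
n=22: W (go to 18, an L position)
n=23: W (go to 15, an L position)
n=24: W (go to 20, an L position)
n=25: L (options 24(W), 21(W), 17(W) are all W)
n=26: W (go to 25, an L position)
n=27: L (options 26(W), 23(W), 19(W) are all W)
n=28: W (go to 27, an L position)
n=29: W (go to 25, an L position)
n=30: L (options 29(W), 26(W), 22(W) are all W)
n=31: W (go to 30, an L position)
n=32: L (options 31(W), 28(W), 24(W) are all W)
n=33: W (go to 32, an L position)
n=34: W (go to 30, an L position)
n=35: W (go to 27, an L position)
n=36: W (go to 32, an L position)
n=37: L (options 36(W), 33(W), 29(W) are all W)
The starting position 37 is L: whatever Player 1 does, the opponent receives a W position.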